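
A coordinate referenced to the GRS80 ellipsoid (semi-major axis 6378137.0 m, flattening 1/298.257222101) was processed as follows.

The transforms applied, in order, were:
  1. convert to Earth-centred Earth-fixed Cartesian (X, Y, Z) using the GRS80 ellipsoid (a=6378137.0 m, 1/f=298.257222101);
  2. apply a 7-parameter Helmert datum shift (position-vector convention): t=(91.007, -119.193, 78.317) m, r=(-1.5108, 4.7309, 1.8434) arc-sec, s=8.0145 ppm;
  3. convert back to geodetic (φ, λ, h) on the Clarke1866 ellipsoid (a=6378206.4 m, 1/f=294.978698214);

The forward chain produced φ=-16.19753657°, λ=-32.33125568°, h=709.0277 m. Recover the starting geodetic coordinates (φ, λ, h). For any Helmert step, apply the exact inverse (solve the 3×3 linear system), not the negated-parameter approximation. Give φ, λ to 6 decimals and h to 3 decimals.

φ=-16.196532°, λ=-32.330976°, h=595.471 m

start: φ=-16.197537°, λ=-32.331256°, h=709.028 m
→ ECEF (a=6378206.400, f=1/294.978698214): X=5177404.8549, Y=-3276973.9300, Z=-1767820.0601
→ Helmert⁻¹: X=5177283.6152, Y=-3276861.7963, Z=-1767789.4636
→ geod (Bowring, a=6378137.000): φ=-16.19653200°, λ=-32.33097600°, h=595.4710 m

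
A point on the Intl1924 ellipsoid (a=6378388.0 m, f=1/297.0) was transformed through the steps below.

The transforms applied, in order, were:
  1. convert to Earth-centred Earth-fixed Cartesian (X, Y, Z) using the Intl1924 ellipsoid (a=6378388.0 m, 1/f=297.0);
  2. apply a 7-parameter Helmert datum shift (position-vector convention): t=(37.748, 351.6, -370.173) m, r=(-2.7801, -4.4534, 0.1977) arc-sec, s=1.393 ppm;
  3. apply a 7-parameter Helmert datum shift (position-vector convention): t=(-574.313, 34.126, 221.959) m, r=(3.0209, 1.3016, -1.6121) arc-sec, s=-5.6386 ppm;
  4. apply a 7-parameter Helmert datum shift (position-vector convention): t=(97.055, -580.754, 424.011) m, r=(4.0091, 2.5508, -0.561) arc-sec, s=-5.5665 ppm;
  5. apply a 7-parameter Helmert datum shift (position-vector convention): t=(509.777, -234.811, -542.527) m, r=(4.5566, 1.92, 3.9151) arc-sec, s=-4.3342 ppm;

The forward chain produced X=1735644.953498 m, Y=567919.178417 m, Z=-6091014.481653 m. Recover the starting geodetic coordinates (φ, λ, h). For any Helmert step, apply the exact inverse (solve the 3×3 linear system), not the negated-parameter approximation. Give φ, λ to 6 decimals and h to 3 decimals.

φ=-73.415479°, λ=18.123408°, h=66.214 m

start: X=1735644.9535, Y=567919.1784, Z=-6091014.4817 m
→ Helmert⁻¹: X=1735210.1708, Y=567988.9708, Z=-6090494.7475
→ Helmert⁻¹: X=1735196.5527, Y=568459.2215, Z=-6090942.2542
→ Helmert⁻¹: X=1735814.6485, Y=568352.6572, Z=-6091195.9294
→ Helmert⁻¹: X=1735643.5214, Y=568080.6967, Z=-6090847.0889
→ geod (Bowring, a=6378388.000): φ=-73.41547900°, λ=18.12340800°, h=66.2140 m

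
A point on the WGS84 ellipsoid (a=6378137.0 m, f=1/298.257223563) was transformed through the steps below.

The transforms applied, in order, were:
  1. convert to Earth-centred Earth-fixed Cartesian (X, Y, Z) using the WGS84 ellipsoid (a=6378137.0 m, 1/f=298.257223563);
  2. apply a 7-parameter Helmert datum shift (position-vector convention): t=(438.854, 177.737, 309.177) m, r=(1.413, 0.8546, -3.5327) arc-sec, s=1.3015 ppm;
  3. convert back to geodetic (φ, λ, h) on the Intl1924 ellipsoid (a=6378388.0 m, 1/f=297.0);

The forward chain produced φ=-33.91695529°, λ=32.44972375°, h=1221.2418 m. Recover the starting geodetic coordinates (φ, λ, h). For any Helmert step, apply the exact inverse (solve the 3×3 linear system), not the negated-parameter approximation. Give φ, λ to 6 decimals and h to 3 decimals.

φ=-33.920859°, λ=32.451323°, h=1221.643 m

start: φ=-33.916955°, λ=32.449724°, h=1221.242 m
→ ECEF (a=6378388.000, f=1/297.0): X=4472175.6514, Y=2843576.2179, Z=-3539541.7224
→ Helmert⁻¹: X=4471696.9441, Y=2843447.1176, Z=-3539847.2438
→ geod (Bowring, a=6378137.000): φ=-33.92085900°, λ=32.45132300°, h=1221.6430 m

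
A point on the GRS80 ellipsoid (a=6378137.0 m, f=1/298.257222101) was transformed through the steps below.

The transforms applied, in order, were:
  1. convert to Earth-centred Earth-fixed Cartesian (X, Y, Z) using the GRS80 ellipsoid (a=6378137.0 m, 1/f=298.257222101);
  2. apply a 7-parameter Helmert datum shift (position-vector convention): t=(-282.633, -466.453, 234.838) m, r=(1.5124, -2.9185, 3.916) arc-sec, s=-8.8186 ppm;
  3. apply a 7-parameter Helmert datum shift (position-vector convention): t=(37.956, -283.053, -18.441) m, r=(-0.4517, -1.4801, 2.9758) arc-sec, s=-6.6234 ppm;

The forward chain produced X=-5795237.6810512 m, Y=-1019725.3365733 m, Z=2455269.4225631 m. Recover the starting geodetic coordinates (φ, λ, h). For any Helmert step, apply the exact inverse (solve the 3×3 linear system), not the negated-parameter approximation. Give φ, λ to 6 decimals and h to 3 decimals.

start: X=-5795237.6811, Y=-1019725.3366, Z=2455269.4226 m
→ Helmert⁻¹: X=-5795311.1094, Y=-1019370.8033, Z=2455343.4793
→ Helmert⁻¹: X=-5795064.1832, Y=-1018785.3122, Z=2455219.7582
→ geod (Bowring, a=6378137.000): φ=22.78664500°, λ=-170.02916100°, h=688.7880 m

φ=22.786645°, λ=-170.029161°, h=688.788 m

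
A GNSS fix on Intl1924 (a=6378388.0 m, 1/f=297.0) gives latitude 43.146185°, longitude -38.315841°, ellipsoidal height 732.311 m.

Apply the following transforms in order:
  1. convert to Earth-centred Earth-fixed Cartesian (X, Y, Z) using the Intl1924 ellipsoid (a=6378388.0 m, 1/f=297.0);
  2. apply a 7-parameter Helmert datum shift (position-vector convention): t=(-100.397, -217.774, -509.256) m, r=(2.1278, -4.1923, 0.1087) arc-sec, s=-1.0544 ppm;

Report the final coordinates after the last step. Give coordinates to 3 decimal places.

X=3657332.265 m, Y=-2890437.633 m, Z=4339472.483 m

start: φ=43.146185°, λ=-38.315841°, h=732.311 m
→ ECEF (a=6378388.000, f=1/297.0): X=3657523.2035, Y=-2890180.0641, Z=4339941.7911
→ Helmert 7p (PV): X=3657332.2646, Y=-2890437.6334, Z=4339472.4829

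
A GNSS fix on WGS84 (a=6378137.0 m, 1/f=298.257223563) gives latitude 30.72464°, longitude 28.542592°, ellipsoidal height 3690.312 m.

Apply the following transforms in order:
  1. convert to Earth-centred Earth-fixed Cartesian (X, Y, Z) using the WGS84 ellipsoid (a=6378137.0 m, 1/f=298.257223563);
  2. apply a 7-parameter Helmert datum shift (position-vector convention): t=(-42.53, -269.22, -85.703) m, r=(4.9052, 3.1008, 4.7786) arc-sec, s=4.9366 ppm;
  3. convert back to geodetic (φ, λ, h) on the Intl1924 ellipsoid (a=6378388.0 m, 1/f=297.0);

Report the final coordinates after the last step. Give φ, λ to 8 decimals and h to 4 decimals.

start: φ=30.724640°, λ=28.542592°, h=3690.312 m
→ ECEF (a=6378137.000, f=1/298.257223563): X=4823480.9595, Y=2623581.0368, Z=3241573.3459
→ Helmert 7p (PV): X=4823450.1906, Y=2623359.4275, Z=3241493.5249
→ geod (Bowring, a=6378388.000): φ=30.72535597°, λ=28.54071396°, h=3308.0648 m

φ=30.72535597°, λ=28.54071396°, h=3308.0648 m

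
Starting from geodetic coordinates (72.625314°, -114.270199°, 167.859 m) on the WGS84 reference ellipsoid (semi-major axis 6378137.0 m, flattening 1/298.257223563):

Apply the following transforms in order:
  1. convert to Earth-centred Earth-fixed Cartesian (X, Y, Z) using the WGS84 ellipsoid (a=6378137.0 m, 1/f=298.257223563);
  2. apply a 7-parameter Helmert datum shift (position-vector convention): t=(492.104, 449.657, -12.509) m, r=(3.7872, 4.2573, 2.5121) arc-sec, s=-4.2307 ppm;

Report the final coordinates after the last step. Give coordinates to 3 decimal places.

start: φ=72.625314°, λ=-114.270199°, h=167.859 m
→ ECEF (a=6378137.000, f=1/298.257223563): X=-785299.5887, Y=-1741660.5575, Z=6065046.7029
→ Helmert 7p (PV): X=-784657.7689, Y=-1741324.4552, Z=6064992.7648

X=-784657.769 m, Y=-1741324.455 m, Z=6064992.765 m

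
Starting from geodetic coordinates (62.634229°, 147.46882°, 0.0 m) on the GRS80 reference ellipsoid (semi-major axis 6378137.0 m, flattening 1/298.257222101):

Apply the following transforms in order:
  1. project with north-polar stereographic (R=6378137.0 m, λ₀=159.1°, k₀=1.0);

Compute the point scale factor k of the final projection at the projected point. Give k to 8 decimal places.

1.05927145

start: φ=62.634229°, λ=147.468820°, h=0.000 m
→ into stereo (λ₀=159.1°): φ=62.63422900°, λ−λ₀=-11.63118000°
scale k = 1.05927145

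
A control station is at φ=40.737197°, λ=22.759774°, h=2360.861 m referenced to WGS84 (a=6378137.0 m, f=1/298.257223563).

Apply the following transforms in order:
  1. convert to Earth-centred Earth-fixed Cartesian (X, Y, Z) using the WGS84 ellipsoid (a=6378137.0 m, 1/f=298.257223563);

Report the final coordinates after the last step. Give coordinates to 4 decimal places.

start: φ=40.737197°, λ=22.759774°, h=2360.861 m
→ ECEF (a=6378137.000, f=1/298.257223563): X=4464494.5389, Y=1873013.5073, Z=4141894.1204

X=4464494.5389 m, Y=1873013.5073 m, Z=4141894.1204 m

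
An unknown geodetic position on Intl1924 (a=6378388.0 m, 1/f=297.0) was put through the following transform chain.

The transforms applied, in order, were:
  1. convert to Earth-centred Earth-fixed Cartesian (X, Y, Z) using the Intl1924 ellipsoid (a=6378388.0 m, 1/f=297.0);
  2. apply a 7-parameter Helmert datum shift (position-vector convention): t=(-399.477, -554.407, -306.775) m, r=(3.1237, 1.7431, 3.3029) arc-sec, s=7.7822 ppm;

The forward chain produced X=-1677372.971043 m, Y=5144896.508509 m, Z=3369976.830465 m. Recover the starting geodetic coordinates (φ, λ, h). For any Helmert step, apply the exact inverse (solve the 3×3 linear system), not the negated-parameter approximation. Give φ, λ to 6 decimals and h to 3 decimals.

start: X=-1677372.9710, Y=5144896.5085, Z=3369976.8305 m
→ Helmert⁻¹: X=-1676906.5299, Y=5145488.7633, Z=3370165.2823
→ geod (Bowring, a=6378388.000): φ=32.08571400°, λ=108.05070600°, h=3063.2450 m

φ=32.085714°, λ=108.050706°, h=3063.245 m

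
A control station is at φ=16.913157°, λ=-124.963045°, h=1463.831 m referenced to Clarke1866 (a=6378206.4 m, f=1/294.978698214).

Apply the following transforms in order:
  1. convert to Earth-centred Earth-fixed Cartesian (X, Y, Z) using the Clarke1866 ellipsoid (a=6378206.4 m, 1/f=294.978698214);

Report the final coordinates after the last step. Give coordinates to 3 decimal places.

X=-3498731.675 m, Y=-5003572.274 m, Z=1843954.272 m

start: φ=16.913157°, λ=-124.963045°, h=1463.831 m
→ ECEF (a=6378206.400, f=1/294.978698214): X=-3498731.6752, Y=-5003572.2745, Z=1843954.2722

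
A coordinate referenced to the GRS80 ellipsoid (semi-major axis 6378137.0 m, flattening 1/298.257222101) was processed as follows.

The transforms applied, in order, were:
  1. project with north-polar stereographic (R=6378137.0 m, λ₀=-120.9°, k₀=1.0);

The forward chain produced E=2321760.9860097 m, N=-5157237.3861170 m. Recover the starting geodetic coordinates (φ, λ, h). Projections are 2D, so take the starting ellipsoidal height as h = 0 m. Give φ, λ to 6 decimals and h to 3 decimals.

start: E=2321760.9860, N=-5157237.3861 m
→ stereo⁻¹: φ=42.17776200°, λ=-96.66297800°

φ=42.177762°, λ=-96.662978°, h=0.000 m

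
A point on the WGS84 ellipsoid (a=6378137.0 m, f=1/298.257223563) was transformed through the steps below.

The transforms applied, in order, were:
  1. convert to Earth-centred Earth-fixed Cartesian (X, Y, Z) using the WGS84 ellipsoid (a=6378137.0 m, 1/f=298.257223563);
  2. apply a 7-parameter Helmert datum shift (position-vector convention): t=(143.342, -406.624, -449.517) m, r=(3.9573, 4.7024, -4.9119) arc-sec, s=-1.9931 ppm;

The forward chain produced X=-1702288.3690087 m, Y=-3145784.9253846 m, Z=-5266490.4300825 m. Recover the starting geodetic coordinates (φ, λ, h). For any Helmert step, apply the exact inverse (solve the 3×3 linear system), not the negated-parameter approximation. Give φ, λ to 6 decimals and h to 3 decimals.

start: X=-1702288.3690, Y=-3145784.9254, Z=-5266490.4301 m
→ Helmert⁻¹: X=-1702240.1436, Y=-3145526.1384, Z=-5266029.8677
→ geod (Bowring, a=6378137.000): φ=-55.99500500°, λ=-118.42058100°, h=2290.3180 m

φ=-55.995005°, λ=-118.420581°, h=2290.318 m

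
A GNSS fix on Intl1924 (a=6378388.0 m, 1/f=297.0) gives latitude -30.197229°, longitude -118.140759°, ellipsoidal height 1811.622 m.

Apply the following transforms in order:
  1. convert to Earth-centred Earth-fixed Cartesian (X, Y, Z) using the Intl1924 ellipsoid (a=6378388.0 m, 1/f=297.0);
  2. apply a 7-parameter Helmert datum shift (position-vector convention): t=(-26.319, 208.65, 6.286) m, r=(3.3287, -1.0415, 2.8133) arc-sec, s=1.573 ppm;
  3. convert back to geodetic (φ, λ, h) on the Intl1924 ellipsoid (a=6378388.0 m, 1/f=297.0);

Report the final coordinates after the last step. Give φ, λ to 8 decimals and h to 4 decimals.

start: φ=-30.197229°, λ=-118.140759°, h=1811.622 m
→ ECEF (a=6378388.000, f=1/297.0): X=-2603022.0066, Y=-4866691.4142, Z=-3190246.6649
→ Helmert 7p (PV): X=-2602969.9333, Y=-4866474.4386, Z=-3190337.0795
→ geod (Bowring, a=6378388.000): φ=-30.19891298°, λ=-118.14134470°, h=1670.5105 m

φ=-30.19891298°, λ=-118.14134470°, h=1670.5105 m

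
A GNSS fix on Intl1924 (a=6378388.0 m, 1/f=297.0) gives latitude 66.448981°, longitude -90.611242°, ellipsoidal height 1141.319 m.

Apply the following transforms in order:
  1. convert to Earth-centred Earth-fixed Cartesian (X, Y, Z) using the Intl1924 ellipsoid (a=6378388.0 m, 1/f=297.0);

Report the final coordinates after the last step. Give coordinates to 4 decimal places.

X=-27270.2394 m, Y=-2556124.0035 m, Z=5825311.0886 m

start: φ=66.448981°, λ=-90.611242°, h=1141.319 m
→ ECEF (a=6378388.000, f=1/297.0): X=-27270.2394, Y=-2556124.0035, Z=5825311.0886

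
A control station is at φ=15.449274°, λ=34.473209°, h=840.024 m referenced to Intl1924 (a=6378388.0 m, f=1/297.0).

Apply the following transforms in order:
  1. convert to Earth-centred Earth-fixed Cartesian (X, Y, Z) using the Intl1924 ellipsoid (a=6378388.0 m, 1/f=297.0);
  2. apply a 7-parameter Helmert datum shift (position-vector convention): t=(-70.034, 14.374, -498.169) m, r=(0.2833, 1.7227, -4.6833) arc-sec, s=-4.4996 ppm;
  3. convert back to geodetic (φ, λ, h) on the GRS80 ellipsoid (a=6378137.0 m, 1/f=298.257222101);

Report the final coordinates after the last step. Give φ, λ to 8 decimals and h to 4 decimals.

start: φ=15.449274°, λ=34.473209°, h=840.024 m
→ ECEF (a=6378388.000, f=1/297.0): X=5070162.7845, Y=3481136.8545, Z=1688311.6749
→ Helmert 7p (PV): X=5070163.0771, Y=3481018.1269, Z=1687768.3451
→ geod (Bowring, a=6378137.000): φ=15.44428030°, λ=34.47229561°, h=875.3090 m

φ=15.44428030°, λ=34.47229561°, h=875.3090 m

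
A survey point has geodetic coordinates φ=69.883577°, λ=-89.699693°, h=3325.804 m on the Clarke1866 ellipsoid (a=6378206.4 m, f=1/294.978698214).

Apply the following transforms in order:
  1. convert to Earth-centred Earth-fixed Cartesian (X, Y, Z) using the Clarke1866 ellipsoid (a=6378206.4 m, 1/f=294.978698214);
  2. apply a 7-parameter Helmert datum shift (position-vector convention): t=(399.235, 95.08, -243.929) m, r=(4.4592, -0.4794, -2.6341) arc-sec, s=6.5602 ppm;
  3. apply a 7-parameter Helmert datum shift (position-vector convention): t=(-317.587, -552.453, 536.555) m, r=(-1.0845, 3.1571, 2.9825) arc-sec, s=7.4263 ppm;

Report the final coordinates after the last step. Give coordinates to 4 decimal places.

start: φ=69.883577°, λ=-89.699693°, h=3325.804 m
→ ECEF (a=6378206.400, f=1/294.978698214): X=11538.0804, Y=-2201338.1563, Z=5969523.5485
→ Helmert 7p (PV): X=11895.4043, Y=-2201386.7198, Z=5969271.2170
→ Helmert 7p (PV): X=11701.1037, Y=-2201923.9634, Z=5969863.4940

X=11701.1037 m, Y=-2201923.9634 m, Z=5969863.4940 m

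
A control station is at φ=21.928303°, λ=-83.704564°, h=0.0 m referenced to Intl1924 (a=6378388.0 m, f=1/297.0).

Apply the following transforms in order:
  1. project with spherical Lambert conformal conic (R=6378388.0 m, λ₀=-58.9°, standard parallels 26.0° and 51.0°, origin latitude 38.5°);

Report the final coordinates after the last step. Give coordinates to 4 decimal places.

E=-2574104.8482 m, N=-1475045.6206 m

start: φ=21.928303°, λ=-83.704564°, h=0.000 m
→ lcc (R=6378388.0, λ₀=-58.9°): E=-2574104.8482, N=-1475045.6206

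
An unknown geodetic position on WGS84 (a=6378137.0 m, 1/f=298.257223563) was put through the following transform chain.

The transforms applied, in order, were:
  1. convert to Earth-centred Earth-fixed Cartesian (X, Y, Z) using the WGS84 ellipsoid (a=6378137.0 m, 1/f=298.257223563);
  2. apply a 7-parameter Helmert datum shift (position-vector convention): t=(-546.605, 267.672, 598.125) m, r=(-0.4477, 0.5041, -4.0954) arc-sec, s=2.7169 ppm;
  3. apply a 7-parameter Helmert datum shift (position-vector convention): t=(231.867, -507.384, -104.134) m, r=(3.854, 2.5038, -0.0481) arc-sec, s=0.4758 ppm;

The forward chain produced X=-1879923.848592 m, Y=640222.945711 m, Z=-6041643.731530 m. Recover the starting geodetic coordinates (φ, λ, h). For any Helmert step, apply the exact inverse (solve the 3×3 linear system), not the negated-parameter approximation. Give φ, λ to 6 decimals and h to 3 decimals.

φ=-71.921962°, λ=161.186899°, h=1227.278 m

start: X=-1879923.8486, Y=640222.9457, Z=-6041643.7315 m
→ Helmert⁻¹: X=-1880081.6332, Y=640616.7014, Z=-6041571.5146
→ Helmert⁻¹: X=-1879527.8686, Y=640323.0860, Z=-6042156.4273
→ geod (Bowring, a=6378137.000): φ=-71.92196200°, λ=161.18689900°, h=1227.2780 m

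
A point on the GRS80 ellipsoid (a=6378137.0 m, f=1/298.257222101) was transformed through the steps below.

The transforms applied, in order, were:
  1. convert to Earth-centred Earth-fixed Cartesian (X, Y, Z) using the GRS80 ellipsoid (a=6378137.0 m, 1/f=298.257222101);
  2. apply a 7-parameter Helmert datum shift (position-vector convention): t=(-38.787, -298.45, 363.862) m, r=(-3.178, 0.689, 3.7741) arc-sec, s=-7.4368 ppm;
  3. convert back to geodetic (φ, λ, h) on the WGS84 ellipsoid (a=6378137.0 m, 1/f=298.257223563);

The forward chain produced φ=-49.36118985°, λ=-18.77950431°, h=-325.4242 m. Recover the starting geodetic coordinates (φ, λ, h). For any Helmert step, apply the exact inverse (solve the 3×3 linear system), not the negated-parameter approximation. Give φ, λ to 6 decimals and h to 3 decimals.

start: φ=-49.361190°, λ=-18.779504°, h=-325.424 m
→ ECEF (a=6378137.000, f=1/298.257223563): X=3940267.2570, Y=-1339803.7307, Z=-4816569.3704
→ Helmert⁻¹: X=3940326.9284, Y=-1339513.1230, Z=-4816976.5315
→ geod (Bowring, a=6378137.000): φ=-49.36382700°, λ=-18.77545200°, h=-40.5810 m

φ=-49.363827°, λ=-18.775452°, h=-40.581 m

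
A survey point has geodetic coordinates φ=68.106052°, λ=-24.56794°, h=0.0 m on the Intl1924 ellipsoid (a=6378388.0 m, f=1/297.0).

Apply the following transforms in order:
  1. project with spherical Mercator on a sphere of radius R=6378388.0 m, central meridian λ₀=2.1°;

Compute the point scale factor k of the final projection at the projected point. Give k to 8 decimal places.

start: φ=68.106052°, λ=-24.567940°, h=0.000 m
→ into merc (λ₀=2.1°): φ=68.10605200°, λ−λ₀=-26.66794000°
scale k = 2.68175763

2.68175763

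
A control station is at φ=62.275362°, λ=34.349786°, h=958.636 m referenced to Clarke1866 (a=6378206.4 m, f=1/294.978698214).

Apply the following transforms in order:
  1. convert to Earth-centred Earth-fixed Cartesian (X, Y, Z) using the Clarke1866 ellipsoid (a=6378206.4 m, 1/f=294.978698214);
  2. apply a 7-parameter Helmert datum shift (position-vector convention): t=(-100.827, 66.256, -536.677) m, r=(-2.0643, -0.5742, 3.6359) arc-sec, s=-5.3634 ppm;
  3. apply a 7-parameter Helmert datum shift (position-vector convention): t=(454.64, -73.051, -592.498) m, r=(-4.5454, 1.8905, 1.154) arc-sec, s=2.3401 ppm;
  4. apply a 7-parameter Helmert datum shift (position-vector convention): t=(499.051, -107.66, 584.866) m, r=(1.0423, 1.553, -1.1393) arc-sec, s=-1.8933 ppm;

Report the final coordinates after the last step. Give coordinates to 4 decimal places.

X=2457596.5105 m, Y=1679054.5072 m, Z=5622859.7601 m

start: φ=62.275362°, λ=34.349786°, h=958.636 m
→ ECEF (a=6378206.400, f=1/294.978698214): X=2456707.2284, Y=1678981.9592, Z=5623511.2131
→ Helmert 7p (PV): X=2456547.9746, Y=1679138.7950, Z=5622934.4108
→ Helmert 7p (PV): X=2457050.5053, Y=1679207.3285, Z=5622295.5529
→ Helmert 7p (PV): X=2457596.5105, Y=1679054.5072, Z=5622859.7601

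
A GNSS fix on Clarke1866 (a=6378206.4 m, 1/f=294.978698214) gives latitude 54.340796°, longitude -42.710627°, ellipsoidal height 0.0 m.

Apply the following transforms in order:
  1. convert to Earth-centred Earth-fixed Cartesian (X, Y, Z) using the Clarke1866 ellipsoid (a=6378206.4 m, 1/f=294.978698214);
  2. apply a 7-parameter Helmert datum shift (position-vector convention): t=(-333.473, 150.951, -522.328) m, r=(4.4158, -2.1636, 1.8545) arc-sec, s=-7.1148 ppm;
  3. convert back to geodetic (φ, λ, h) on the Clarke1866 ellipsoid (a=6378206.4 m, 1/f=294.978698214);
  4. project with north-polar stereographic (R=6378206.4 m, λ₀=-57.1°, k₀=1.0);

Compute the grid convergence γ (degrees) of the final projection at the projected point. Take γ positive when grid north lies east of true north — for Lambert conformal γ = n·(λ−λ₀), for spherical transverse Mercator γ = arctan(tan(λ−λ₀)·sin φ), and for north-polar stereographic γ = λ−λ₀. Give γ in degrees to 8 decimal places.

14.38630352

start: φ=54.340796°, λ=-42.710627°, h=0.000 m
→ ECEF (a=6378206.400, f=1/294.978698214): X=2738258.4429, Y=-2527732.6752, Z=5158746.5058
→ Helmert 7p (PV): X=2737874.1022, Y=-2527649.5605, Z=5158162.0826
→ geod (Bowring, a=6378206.400): φ=54.34020806°, λ=-42.71369648°, h=-672.3392 m
→ into stereo (λ₀=-57.1°): φ=54.34020806°, λ−λ₀=14.38630352°
convergence γ = 14.38630352°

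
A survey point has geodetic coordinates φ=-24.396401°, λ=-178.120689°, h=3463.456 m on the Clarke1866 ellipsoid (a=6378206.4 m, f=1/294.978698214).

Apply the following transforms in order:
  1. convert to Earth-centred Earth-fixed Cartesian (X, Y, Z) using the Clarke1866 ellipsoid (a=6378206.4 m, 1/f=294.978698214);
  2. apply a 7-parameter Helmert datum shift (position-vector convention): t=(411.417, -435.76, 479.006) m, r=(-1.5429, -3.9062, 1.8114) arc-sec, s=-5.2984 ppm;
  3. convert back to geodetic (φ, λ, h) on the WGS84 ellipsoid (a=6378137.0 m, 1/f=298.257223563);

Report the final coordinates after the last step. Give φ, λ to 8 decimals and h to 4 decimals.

start: φ=-24.396401°, λ=-178.120689°, h=3463.456 m
→ ECEF (a=6378206.400, f=1/294.978698214): X=-5812076.9969, Y=-190705.4774, Z=-2619611.1496
→ Helmert 7p (PV): X=-5811583.5010, Y=-191210.8629, Z=-2619226.9046
→ geod (Bowring, a=6378137.000): φ=-24.39340811°, λ=-178.11555236°, h=2899.6023 m

φ=-24.39340811°, λ=-178.11555236°, h=2899.6023 m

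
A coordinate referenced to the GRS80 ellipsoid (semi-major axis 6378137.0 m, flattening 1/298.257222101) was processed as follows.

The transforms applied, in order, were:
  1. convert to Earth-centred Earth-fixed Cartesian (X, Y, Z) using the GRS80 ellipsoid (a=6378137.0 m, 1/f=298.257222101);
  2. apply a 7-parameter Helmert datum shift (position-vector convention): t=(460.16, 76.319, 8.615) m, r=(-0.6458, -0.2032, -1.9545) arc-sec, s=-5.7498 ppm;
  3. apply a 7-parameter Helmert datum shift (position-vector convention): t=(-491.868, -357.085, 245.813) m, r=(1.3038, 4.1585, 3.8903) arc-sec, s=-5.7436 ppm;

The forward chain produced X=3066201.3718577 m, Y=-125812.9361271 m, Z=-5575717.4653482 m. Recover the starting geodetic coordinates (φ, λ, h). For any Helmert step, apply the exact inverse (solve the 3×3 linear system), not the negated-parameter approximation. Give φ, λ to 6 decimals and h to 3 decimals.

φ=-61.334390°, λ=-2.345179°, h=3036.731 m

start: X=3066201.3719, Y=-125812.9361, Z=-5575717.4653 m
→ Helmert⁻¹: X=3066820.9021, Y=-125549.6596, Z=-5575932.6809
→ Helmert⁻¹: X=3066374.0700, Y=-125580.1869, Z=-5575976.7707
→ geod (Bowring, a=6378137.000): φ=-61.33439000°, λ=-2.34517900°, h=3036.7310 m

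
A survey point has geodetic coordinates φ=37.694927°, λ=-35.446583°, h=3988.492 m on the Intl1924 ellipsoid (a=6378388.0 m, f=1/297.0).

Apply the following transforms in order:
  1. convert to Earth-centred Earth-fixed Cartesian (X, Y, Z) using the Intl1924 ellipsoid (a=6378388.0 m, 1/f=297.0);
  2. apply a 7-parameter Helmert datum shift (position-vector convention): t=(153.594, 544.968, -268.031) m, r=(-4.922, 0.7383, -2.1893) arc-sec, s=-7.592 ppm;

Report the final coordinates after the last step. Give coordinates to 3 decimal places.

X=4119486.709 m, Y=-2931919.570 m, Z=3880964.904 m

start: φ=37.694927°, λ=-35.446583°, h=3988.492 m
→ ECEF (a=6378388.000, f=1/297.0): X=4119381.6232, Y=-2932535.6936, Z=3881207.1685
→ Helmert 7p (PV): X=4119486.7093, Y=-2931919.5700, Z=3880964.9038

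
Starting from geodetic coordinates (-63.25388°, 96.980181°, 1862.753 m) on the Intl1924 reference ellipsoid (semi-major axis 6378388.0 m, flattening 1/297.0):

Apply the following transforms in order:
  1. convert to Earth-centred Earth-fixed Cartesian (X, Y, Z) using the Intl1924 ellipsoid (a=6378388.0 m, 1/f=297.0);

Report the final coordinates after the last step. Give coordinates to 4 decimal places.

X=-349883.1866 m, Y=2857741.6951 m, Z=-5674558.8848 m

start: φ=-63.253880°, λ=96.980181°, h=1862.753 m
→ ECEF (a=6378388.000, f=1/297.0): X=-349883.1866, Y=2857741.6951, Z=-5674558.8848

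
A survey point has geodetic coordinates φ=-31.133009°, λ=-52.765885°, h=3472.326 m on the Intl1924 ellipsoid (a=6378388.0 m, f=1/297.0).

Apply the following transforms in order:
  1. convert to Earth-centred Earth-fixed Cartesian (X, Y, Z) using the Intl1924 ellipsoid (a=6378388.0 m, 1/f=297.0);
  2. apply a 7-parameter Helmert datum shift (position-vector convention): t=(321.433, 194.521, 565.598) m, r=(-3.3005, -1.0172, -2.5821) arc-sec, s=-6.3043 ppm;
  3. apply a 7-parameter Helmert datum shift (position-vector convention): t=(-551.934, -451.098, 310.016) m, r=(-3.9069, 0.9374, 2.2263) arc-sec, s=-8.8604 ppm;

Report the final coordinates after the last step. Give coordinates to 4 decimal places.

start: φ=-31.133009°, λ=-52.765885°, h=3472.326 m
→ ECEF (a=6378388.000, f=1/297.0): X=3308292.1628, Y=-4353129.3939, Z=-3280368.5005
→ Helmert 7p (PV): X=3308554.4227, Y=-4353001.3334, Z=-3279696.2520
→ Helmert 7p (PV): X=3308005.2519, Y=-4353440.2726, Z=-3279289.7624

X=3308005.2519 m, Y=-4353440.2726 m, Z=-3279289.7624 m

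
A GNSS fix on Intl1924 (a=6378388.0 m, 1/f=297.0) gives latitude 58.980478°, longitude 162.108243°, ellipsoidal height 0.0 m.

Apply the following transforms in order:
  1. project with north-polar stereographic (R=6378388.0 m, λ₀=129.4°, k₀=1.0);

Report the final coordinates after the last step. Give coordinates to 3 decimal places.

E=1912937.435 m, N=-2978763.541 m

start: φ=58.980478°, λ=162.108243°, h=0.000 m
→ stereo (R=6378388.0, λ₀=129.4°): E=1912937.4349, N=-2978763.5414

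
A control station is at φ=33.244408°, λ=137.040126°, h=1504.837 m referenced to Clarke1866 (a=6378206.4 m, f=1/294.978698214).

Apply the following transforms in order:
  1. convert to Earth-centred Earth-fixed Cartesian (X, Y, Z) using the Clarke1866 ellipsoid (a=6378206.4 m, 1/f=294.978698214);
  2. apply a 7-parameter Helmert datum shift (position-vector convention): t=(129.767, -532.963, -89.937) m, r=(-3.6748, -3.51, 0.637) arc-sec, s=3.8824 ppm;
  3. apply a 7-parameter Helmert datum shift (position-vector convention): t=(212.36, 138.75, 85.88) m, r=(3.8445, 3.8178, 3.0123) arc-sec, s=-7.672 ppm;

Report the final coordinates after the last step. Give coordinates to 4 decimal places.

start: φ=33.244408°, λ=137.040126°, h=1504.837 m
→ ECEF (a=6378206.400, f=1/294.978698214): X=-3908739.0469, Y=3639843.6486, Z=3477302.1788
→ Helmert 7p (PV): X=-3908694.8694, Y=3639374.6973, Z=3477094.3795
→ Helmert 7p (PV): X=-3908441.3133, Y=3639363.6358, Z=3477293.7621

X=-3908441.3133 m, Y=3639363.6358 m, Z=3477293.7621 m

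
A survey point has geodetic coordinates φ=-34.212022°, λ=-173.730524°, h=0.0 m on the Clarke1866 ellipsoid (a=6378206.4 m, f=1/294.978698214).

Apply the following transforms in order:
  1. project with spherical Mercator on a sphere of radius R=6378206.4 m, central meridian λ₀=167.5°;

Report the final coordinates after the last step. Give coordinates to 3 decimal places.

start: φ=-34.212022°, λ=-173.730524°, h=0.000 m
→ merc (R=6378206.4, λ₀=167.5°): E=2089431.2455, N=-4057351.2021

E=2089431.245 m, N=-4057351.202 m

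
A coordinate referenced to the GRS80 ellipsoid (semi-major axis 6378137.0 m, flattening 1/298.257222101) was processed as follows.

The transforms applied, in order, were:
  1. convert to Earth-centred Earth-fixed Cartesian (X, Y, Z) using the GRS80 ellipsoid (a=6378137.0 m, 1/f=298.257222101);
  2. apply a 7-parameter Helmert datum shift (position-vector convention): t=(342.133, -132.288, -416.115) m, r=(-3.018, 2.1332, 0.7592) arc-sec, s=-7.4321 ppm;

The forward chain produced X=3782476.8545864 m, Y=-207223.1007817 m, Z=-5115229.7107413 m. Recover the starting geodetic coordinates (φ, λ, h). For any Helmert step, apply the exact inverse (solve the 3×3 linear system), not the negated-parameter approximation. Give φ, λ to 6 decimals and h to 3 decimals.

start: X=3782476.8546, Y=-207223.1008, Z=-5115229.7107 m
→ Helmert⁻¹: X=3782214.9666, Y=-207031.4348, Z=-5114815.5232
→ geod (Bowring, a=6378137.000): φ=-53.66134400°, λ=-3.13313800°, h=393.6470 m

φ=-53.661344°, λ=-3.133138°, h=393.647 m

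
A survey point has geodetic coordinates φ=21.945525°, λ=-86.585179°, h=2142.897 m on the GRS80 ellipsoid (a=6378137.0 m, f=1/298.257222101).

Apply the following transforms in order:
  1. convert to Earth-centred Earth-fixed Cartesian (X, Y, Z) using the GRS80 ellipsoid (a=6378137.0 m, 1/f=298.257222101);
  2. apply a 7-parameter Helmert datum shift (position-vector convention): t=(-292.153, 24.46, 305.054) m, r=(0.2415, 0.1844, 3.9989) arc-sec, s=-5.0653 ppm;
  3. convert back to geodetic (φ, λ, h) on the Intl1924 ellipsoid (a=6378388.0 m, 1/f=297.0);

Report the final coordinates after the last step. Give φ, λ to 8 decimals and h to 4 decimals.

start: φ=21.945525°, λ=-86.585179°, h=2142.897 m
→ ECEF (a=6378137.000, f=1/298.257222101): X=352665.8602, Y=-5910217.4052, Z=2369619.8920
→ Helmert 7p (PV): X=352488.6214, Y=-5910158.9454, Z=2369905.7081
→ geod (Bowring, a=6378388.000): φ=21.94872140°, λ=-86.58685744°, h=1947.5308 m

φ=21.94872140°, λ=-86.58685744°, h=1947.5308 m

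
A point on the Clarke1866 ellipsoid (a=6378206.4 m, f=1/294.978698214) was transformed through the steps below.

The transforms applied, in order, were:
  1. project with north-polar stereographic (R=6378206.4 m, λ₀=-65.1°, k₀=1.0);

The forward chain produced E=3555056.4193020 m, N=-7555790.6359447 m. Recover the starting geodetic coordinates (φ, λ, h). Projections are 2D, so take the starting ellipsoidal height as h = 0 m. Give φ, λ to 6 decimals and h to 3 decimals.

start: E=3555056.4193, N=-7555790.6359 m
→ stereo⁻¹: φ=23.58245000°, λ=-39.90266200°

φ=23.582450°, λ=-39.902662°, h=0.000 m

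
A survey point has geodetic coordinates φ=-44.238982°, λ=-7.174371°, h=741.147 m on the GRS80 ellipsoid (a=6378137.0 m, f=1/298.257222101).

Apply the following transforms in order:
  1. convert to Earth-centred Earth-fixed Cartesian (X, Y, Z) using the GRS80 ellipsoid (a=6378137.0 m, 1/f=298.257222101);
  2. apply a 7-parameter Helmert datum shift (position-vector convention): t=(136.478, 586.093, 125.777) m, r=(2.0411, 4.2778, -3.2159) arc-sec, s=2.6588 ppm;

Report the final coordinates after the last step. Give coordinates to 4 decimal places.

X=4541730.1966 m, Y=-571126.4884 m, Z=-4427657.6193 m

start: φ=-44.238982°, λ=-7.174371°, h=741.147 m
→ ECEF (a=6378137.000, f=1/298.257222101): X=4541682.3837, Y=-571684.0656, Z=-4427671.7750
→ Helmert 7p (PV): X=4541730.1966, Y=-571126.4884, Z=-4427657.6193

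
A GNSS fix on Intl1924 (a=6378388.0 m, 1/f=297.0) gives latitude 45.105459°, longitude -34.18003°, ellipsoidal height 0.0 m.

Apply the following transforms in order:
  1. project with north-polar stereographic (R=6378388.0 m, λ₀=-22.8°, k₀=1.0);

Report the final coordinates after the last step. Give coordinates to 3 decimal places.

E=-1039908.884 m, N=-5166666.804 m

start: φ=45.105459°, λ=-34.180030°, h=0.000 m
→ stereo (R=6378388.0, λ₀=-22.8°): E=-1039908.8845, N=-5166666.8038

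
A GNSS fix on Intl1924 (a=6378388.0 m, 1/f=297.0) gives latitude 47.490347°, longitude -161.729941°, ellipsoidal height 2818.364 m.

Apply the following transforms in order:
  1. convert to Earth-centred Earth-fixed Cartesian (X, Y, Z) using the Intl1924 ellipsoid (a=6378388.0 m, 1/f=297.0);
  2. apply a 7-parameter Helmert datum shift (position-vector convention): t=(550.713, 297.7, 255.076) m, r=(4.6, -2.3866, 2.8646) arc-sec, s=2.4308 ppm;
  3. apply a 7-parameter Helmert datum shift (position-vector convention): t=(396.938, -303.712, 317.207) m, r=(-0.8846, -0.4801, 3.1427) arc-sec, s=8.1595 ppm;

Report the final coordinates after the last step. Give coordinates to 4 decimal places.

X=-4101126.7359 m, Y=-1354455.0638 m, Z=4681477.6280 m

start: φ=47.490347°, λ=-161.729941°, h=2818.364 m
→ ECEF (a=6378388.000, f=1/297.0): X=-4102005.3316, Y=-1354230.9346, Z=4680937.1743
→ Helmert 7p (PV): X=-4101499.9434, Y=-1354097.8870, Z=4681125.9647
→ Helmert 7p (PV): X=-4101126.7359, Y=-1354455.0638, Z=4681477.6280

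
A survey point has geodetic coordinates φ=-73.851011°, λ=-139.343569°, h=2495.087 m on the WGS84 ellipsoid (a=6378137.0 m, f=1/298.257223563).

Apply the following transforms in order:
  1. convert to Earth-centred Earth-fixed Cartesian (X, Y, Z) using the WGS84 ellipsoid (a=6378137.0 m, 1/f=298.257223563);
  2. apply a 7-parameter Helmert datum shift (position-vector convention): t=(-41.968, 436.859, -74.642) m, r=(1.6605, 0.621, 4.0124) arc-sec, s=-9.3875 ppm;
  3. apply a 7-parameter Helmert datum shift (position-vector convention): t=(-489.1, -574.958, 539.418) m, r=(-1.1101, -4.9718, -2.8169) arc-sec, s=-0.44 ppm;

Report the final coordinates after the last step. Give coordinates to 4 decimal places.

start: φ=-73.851011°, λ=-139.343569°, h=2495.087 m
→ ECEF (a=6378137.000, f=1/298.257223563): X=-1350503.8161, Y=-1159830.9774, Z=-6106731.1825
→ Helmert 7p (PV): X=-1350528.9300, Y=-1159360.3404, Z=-6106753.7686
→ Helmert 7p (PV): X=-1350886.0719, Y=-1159949.2105, Z=-6106237.9772

X=-1350886.0719 m, Y=-1159949.2105 m, Z=-6106237.9772 m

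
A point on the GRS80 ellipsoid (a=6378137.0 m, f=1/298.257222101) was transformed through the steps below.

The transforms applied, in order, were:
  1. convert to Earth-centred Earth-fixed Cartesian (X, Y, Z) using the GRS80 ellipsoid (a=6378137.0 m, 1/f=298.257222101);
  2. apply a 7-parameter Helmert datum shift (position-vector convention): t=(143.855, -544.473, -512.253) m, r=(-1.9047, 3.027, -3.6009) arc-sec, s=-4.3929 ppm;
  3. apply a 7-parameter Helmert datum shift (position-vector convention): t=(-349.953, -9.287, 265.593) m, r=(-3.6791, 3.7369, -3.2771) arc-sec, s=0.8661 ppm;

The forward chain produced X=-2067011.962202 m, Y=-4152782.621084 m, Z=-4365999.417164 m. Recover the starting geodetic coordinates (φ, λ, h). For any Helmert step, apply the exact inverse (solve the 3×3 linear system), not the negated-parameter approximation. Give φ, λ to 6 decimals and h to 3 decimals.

φ=-43.461264°, λ=-116.459358°, h=1612.715 m

start: X=-2067011.9622, Y=-4152782.6211, Z=-4365999.4172 m
→ Helmert⁻¹: X=-2066515.1359, Y=-4152724.6878, Z=-4366372.7388
→ Helmert⁻¹: X=-2066531.5103, Y=-4152194.2155, Z=-4365948.3341
→ geod (Bowring, a=6378137.000): φ=-43.46126400°, λ=-116.45935800°, h=1612.7150 m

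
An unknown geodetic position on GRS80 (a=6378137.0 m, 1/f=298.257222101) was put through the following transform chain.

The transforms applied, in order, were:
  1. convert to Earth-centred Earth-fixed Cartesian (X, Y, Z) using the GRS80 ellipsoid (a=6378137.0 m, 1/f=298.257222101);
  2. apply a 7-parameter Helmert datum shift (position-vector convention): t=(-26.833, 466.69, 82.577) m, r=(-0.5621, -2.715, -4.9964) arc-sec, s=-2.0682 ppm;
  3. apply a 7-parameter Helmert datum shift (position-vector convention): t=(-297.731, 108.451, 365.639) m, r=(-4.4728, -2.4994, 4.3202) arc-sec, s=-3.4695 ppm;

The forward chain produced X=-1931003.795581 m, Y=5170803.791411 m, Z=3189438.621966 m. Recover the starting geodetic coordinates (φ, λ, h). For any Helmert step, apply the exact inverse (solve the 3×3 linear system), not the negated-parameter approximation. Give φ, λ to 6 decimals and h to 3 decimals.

φ=30.189210°, λ=110.476445°, h=1316.644 m

start: X=-1931003.7956, Y=5170803.7914, Z=3189438.6220 m
→ Helmert⁻¹: X=-1930565.8185, Y=5170684.5583, Z=3189219.5660
→ Helmert⁻¹: X=-1930626.2383, Y=5170173.1044, Z=3189183.0864
→ geod (Bowring, a=6378137.000): φ=30.18921000°, λ=110.47644500°, h=1316.6440 m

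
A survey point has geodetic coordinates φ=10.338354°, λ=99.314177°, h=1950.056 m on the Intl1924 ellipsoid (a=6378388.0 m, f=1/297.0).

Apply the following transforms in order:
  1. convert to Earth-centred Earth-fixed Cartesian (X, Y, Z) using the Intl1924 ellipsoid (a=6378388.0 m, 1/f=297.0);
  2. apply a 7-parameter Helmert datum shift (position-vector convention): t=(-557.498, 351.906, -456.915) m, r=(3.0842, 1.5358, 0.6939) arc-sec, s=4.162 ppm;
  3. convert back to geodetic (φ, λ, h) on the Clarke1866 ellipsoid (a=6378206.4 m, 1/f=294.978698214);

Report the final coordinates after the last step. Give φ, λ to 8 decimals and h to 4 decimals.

start: φ=10.338354°, λ=99.314177°, h=1950.056 m
→ ECEF (a=6378388.000, f=1/297.0): X=-1015990.0472, Y=6194669.9051, Z=1137448.3772
→ Helmert 7p (PV): X=-1016564.1443, Y=6195027.1675, Z=1137096.3880
→ geod (Bowring, a=6378206.400): φ=10.33496809°, λ=99.31881976°, h=2511.4598 m

φ=10.33496809°, λ=99.31881976°, h=2511.4598 m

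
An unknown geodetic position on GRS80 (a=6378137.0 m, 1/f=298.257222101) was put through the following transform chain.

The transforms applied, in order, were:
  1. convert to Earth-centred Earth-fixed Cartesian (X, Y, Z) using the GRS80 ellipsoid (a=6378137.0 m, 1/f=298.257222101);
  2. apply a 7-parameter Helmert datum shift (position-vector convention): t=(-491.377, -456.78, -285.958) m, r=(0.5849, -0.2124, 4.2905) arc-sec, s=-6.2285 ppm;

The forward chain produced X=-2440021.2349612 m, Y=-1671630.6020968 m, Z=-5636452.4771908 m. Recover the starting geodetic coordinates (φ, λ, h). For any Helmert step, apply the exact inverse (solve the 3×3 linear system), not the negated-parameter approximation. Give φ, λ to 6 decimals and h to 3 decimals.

start: X=-2440021.2350, Y=-1671630.6021, Z=-5636452.4772 m
→ Helmert⁻¹: X=-2439585.6180, Y=-1671149.4678, Z=-5636194.3733
→ geod (Bowring, a=6378137.000): φ=-62.47379400°, λ=-145.58832400°, h=3475.6330 m

φ=-62.473794°, λ=-145.588324°, h=3475.633 m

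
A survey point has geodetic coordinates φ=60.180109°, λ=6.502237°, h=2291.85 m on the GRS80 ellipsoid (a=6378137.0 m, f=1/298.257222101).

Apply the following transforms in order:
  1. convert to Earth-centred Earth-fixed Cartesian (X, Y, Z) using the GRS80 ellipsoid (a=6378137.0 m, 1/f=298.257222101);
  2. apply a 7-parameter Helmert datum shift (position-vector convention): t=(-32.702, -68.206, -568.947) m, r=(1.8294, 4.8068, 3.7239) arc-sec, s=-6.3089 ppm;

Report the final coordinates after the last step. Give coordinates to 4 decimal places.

X=3160458.6059 m, Y=360143.5573 m, Z=5511797.3320 m

start: φ=60.180109°, λ=6.502237°, h=2291.850 m
→ ECEF (a=6378137.000, f=1/298.257222101): X=3160389.2876, Y=360205.8694, Z=5512471.5113
→ Helmert 7p (PV): X=3160458.6059, Y=360143.5573, Z=5511797.3320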